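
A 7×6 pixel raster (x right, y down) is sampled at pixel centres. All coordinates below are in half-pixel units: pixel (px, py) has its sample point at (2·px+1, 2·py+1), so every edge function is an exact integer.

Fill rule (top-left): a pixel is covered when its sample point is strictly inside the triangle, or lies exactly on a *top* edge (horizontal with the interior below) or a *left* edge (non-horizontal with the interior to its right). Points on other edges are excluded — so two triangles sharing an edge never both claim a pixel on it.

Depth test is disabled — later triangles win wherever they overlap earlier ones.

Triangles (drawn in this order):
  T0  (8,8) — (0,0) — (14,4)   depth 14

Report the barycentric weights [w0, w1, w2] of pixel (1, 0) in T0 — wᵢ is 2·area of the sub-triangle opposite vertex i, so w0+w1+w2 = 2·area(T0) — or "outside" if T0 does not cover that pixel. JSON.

T0:
  2·area = 80
  edge (8, 8)→(0, 0): d=(-8,-8) top-left  bias=+0
  edge (0, 0)→(14, 4): d=(14,4) right/bottom  bias=-1
  edge (14, 4)→(8, 8): d=(-6,4) right/bottom  bias=-1
    (0,0)@(1, 1): e=[0,10,70] → X  [on edge]
    (1,0)@(3, 1): e=[16,2,62] → X
    (2,0)@(5, 1): e=[32,-6,54] → .
    (0,1)@(1, 3): e=[-16,38,58] → .
    (1,1)@(3, 3): e=[0,30,50] → X  [on edge]
    (2,1)@(5, 3): e=[16,22,42] → X
    (3,1)@(7, 3): e=[32,14,34] → X
    (4,1)@(9, 3): e=[48,6,26] → X
    (5,1)@(11, 3): e=[64,-2,18] → .
    (1,2)@(3, 5): e=[-16,58,38] → .
    (2,2)@(5, 5): e=[0,50,30] → X  [on edge]
    (5,2)@(11, 5): e=[48,26,6] → X
    (3,3)@(7, 7): e=[0,70,10] → X  [on edge]
    (4,4)@(9, 9): e=[0,90,-10] → .  [on edge]
    (5,5)@(11, 11): e=[0,110,-30] → .  [on edge]
  covered (12 px):
    X X . . . . .
    . X X X X . .
    . . X X X X .
    . . . X X . .
    . . . . . . .
    . . . . . . .

Result: [2,62,16]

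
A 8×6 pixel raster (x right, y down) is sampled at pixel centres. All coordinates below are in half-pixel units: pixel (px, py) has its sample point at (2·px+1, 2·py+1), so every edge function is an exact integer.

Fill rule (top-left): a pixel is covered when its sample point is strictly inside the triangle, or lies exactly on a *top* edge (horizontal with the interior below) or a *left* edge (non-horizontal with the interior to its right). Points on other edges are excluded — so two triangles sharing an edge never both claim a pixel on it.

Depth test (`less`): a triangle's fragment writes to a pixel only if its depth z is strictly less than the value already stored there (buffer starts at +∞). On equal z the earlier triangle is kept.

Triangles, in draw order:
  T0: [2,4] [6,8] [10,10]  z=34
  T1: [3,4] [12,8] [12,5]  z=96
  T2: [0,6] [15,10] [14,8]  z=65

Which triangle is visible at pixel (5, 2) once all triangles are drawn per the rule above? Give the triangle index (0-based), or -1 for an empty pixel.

T0:
  2·area = 8  (B↔C swapped to make it positive)
  edge (2, 4)→(10, 10): d=(8,6) right/bottom  bias=-1
  edge (10, 10)→(6, 8): d=(-4,-2) top-left  bias=+0
  edge (6, 8)→(2, 4): d=(-4,-4) top-left  bias=+0
    (0,1)@(1, 3): e=[-2,10,0] → ·  [on edge]
    (1,2)@(3, 5): e=[2,6,0] → █  [on edge]
    (2,2)@(5, 5): e=[-10,10,8] → ·
    (1,3)@(3, 7): e=[18,-2,-8] → ·
    (2,3)@(5, 7): e=[6,2,0] → █  [on edge]
    (3,3)@(7, 7): e=[-6,6,8] → ·
    (2,4)@(5, 9): e=[22,-6,-8] → ·
    (3,4)@(7, 9): e=[10,-2,0] → ·  [on edge]
    (4,5)@(9, 11): e=[14,-6,0] → ·  [on edge]
  covered (2 px):
    · · · · · · · ·
    · · · · · · · ·
    · █ · · · · · ·
    · · █ · · · · ·
    · · · · · · · ·
    · · · · · · · ·
T1:
  2·area = 27  (B↔C swapped to make it positive)
  edge (3, 4)→(12, 5): d=(9,1) right/bottom  bias=-1
  edge (12, 5)→(12, 8): d=(0,3) right/bottom  bias=-1
  edge (12, 8)→(3, 4): d=(-9,-4) top-left  bias=+0
    (3,2)@(7, 5): e=[5,15,7] → █
    (4,2)@(9, 5): e=[3,9,15] → █
    (5,2)@(11, 5): e=[1,3,23] → █
    (6,2)@(13, 5): e=[-1,-3,31] → ·
    (3,3)@(7, 7): e=[23,15,-11] → ·
    (4,3)@(9, 7): e=[21,9,-3] → ·
    (5,3)@(11, 7): e=[19,3,5] → █
    (6,3)@(13, 7): e=[17,-3,13] → ·
    (5,4)@(11, 9): e=[37,3,-13] → ·
  covered (4 px):
    · · · · · · · ·
    · · · · · · · ·
    · · · █ █ █ · ·
    · · · · · █ · ·
    · · · · · · · ·
    · · · · · · · ·
T2:
  2·area = 26  (B↔C swapped to make it positive)
  edge (0, 6)→(14, 8): d=(14,2) right/bottom  bias=-1
  edge (14, 8)→(15, 10): d=(1,2) right/bottom  bias=-1
  edge (15, 10)→(0, 6): d=(-15,-4) top-left  bias=+0
    (2,3)@(5, 7): e=[4,17,5] → █
    (3,3)@(7, 7): e=[0,13,13] → ·  [on edge]
    (2,4)@(5, 9): e=[32,19,-25] → ·
    (6,4)@(13, 9): e=[16,3,7] → █
    (7,4)@(15, 9): e=[12,-1,15] → ·
    (6,5)@(13, 11): e=[44,5,-23] → ·
  covered (2 px):
    · · · · · · · ·
    · · · · · · · ·
    · · · · · · · ·
    · · █ · · · · ·
    · · · · · · █ ·
    · · · · · · · ·

Z-buffer (winner per pixel, '.' = empty):
  . . . . . . . .
  . . . . . . . .
  . 0 . 1 1 1 . .
  . . 0 . . 1 . .
  . . . . . . 2 .
  . . . . . . . .

Result: 1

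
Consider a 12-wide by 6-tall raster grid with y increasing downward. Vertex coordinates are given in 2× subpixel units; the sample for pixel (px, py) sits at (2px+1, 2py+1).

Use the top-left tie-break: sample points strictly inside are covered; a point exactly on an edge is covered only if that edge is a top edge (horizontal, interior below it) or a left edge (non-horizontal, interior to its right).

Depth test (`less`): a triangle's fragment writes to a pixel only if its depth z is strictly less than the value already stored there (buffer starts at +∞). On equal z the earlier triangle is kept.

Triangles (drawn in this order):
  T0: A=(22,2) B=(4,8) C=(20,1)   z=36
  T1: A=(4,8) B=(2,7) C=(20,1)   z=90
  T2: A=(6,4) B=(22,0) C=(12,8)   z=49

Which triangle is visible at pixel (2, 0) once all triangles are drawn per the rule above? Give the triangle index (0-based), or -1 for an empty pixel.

T0:
  2·area = 30
  edge (22, 2)→(4, 8): d=(-18,6) right/bottom  bias=-1
  edge (4, 8)→(20, 1): d=(16,-7) top-left  bias=+0
  edge (20, 1)→(22, 2): d=(2,1) right/bottom  bias=-1
    (8,1)@(17, 3): e=[12,11,7] → X
    (9,1)@(19, 3): e=[0,25,5] → .  [on edge]
    (5,2)@(11, 5): e=[12,1,17] → X
    (6,2)@(13, 5): e=[0,15,15] → .  [on edge]
    (8,2)@(17, 5): e=[-24,43,11] → .
    (3,3)@(7, 7): e=[0,5,25] → .  [on edge]
    (5,3)@(11, 7): e=[-24,33,21] → .
    (0,4)@(1, 9): e=[0,-5,35] → .  [on edge]
  covered (2 px):
    . . . . . . . . . . . .
    . . . . . . . . X . . .
    . . . . . X . . . . . .
    . . . . . . . . . . . .
    . . . . . . . . . . . .
    . . . . . . . . . . . .
T1:
  2·area = 30
  edge (4, 8)→(2, 7): d=(-2,-1) top-left  bias=+0
  edge (2, 7)→(20, 1): d=(18,-6) top-left  bias=+0
  edge (20, 1)→(4, 8): d=(-16,7) right/bottom  bias=-1
    (7,1)@(15, 3): e=[21,6,3] → X
    (8,1)@(17, 3): e=[23,18,-11] → .
    (4,2)@(9, 5): e=[11,6,13] → X
    (5,2)@(11, 5): e=[13,18,-1] → .
    (7,2)@(15, 5): e=[17,42,-29] → .
    (1,3)@(3, 7): e=[1,6,23] → X
    (2,3)@(5, 7): e=[3,18,9] → X
    (3,3)@(7, 7): e=[5,30,-5] → .
    (4,3)@(9, 7): e=[7,42,-19] → .
    (1,4)@(3, 9): e=[-3,42,-9] → .
    (2,4)@(5, 9): e=[-1,54,-23] → .
  covered (4 px):
    . . . . . . . . . . . .
    . . . . . . . X . . . .
    . . . . X . . . . . . .
    . X X . . . . . . . . .
    . . . . . . . . . . . .
    . . . . . . . . . . . .
T2:
  2·area = 88
  edge (6, 4)→(22, 0): d=(16,-4) top-left  bias=+0
  edge (22, 0)→(12, 8): d=(-10,8) right/bottom  bias=-1
  edge (12, 8)→(6, 4): d=(-6,-4) top-left  bias=+0
    (9,0)@(19, 1): e=[4,14,70] → X
    (10,0)@(21, 1): e=[12,-2,78] → .
    (5,1)@(11, 3): e=[4,58,26] → X
    (6,1)@(13, 3): e=[12,42,34] → X
    (7,1)@(15, 3): e=[20,26,42] → X
    (8,1)@(17, 3): e=[28,10,50] → X
    (9,1)@(19, 3): e=[36,-6,58] → .
    (4,2)@(9, 5): e=[28,54,6] → X
    (8,2)@(17, 5): e=[60,-10,38] → .
    (4,3)@(9, 7): e=[60,34,-6] → .
    (5,3)@(11, 7): e=[68,18,2] → X
    (7,3)@(15, 7): e=[84,-14,18] → .
  covered (11 px):
    . . . . . . . . . X . .
    . . . . . X X X X . . .
    . . . . X X X X . . . .
    . . . . . X X . . . . .
    . . . . . . . . . . . .
    . . . . . . . . . . . .

Z-buffer (winner per pixel, '.' = empty):
  . . . . . . . . . 2 . .
  . . . . . 2 2 2 0 . . .
  . . . . 2 0 2 2 . . . .
  . 1 1 . . 2 2 . . . . .
  . . . . . . . . . . . .
  . . . . . . . . . . . .

Final: -1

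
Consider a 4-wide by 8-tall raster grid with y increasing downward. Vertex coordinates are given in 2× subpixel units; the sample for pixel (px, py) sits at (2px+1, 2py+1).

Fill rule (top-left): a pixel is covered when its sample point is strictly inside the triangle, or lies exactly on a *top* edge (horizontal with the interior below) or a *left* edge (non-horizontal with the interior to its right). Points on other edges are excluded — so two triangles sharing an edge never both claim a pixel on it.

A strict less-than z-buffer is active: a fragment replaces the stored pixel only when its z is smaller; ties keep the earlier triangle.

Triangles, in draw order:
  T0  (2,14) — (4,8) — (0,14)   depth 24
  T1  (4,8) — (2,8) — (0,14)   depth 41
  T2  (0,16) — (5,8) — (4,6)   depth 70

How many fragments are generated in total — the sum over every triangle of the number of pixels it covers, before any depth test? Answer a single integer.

T0:
  2·area = 12  (B↔C swapped to make it positive)
  edge (2, 14)→(0, 14): d=(-2,0) right/bottom  bias=-1
  edge (0, 14)→(4, 8): d=(4,-6) top-left  bias=+0
  edge (4, 8)→(2, 14): d=(-2,6) right/bottom  bias=-1
    (2,2)@(5, 5): e=[18,-6,0] → ·  [on edge]
    (1,5)@(3, 11): e=[6,6,0] → ·  [on edge]
    (0,6)@(1, 13): e=[2,2,8] → #
    (1,6)@(3, 13): e=[2,14,-4] → ·
    (0,7)@(1, 15): e=[-2,10,4] → ·
  covered (1 px):
    · · · ·
    · · · ·
    · · · ·
    · · · ·
    · · · ·
    · · · ·
    # · · ·
    · · · ·
T1:
  2·area = 12  (B↔C swapped to make it positive)
  edge (4, 8)→(0, 14): d=(-4,6) right/bottom  bias=-1
  edge (0, 14)→(2, 8): d=(2,-6) top-left  bias=+0
  edge (2, 8)→(4, 8): d=(2,0) top-left  bias=+0
    (1,2)@(3, 5): e=[18,0,-6] → ·  [on edge]
    (1,4)@(3, 9): e=[2,8,2] → #
    (2,4)@(5, 9): e=[-10,20,2] → ·
    (0,5)@(1, 11): e=[6,0,6] → #  [on edge]
    (1,5)@(3, 11): e=[-6,12,6] → ·
    (0,6)@(1, 13): e=[-2,4,10] → ·
  covered (2 px):
    · · · ·
    · · · ·
    · · · ·
    · · · ·
    · # · ·
    # · · ·
    · · · ·
    · · · ·
T2:
  2·area = 18  (B↔C swapped to make it positive)
  edge (0, 16)→(4, 6): d=(4,-10) top-left  bias=+0
  edge (4, 6)→(5, 8): d=(1,2) right/bottom  bias=-1
  edge (5, 8)→(0, 16): d=(-5,8) right/bottom  bias=-1
    (1,4)@(3, 9): e=[2,5,11] → #
    (2,4)@(5, 9): e=[22,1,-5] → ·
    (1,5)@(3, 11): e=[10,7,1] → #
    (2,5)@(5, 11): e=[30,3,-15] → ·
    (1,6)@(3, 13): e=[18,9,-9] → ·
  covered (2 px):
    · · · ·
    · · · ·
    · · · ·
    · · · ·
    · # · ·
    · # · ·
    · · · ·
    · · · ·

Final: 5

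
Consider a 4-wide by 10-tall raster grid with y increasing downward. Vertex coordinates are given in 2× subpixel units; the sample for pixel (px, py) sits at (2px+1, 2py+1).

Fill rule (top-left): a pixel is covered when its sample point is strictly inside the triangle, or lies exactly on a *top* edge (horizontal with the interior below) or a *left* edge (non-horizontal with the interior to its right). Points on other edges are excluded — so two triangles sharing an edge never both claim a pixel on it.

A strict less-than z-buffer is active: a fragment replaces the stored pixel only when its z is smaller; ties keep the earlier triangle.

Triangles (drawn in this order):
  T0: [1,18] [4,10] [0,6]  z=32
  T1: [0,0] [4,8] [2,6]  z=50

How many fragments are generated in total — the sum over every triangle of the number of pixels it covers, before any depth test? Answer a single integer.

T0:
  2·area = 44  (B↔C swapped to make it positive)
  edge (1, 18)→(0, 6): d=(-1,-12) top-left  bias=+0
  edge (0, 6)→(4, 10): d=(4,4) right/bottom  bias=-1
  edge (4, 10)→(1, 18): d=(-3,8) right/bottom  bias=-1
    (0,3)@(1, 7): e=[11,0,33] → ·  [on edge]
    (0,4)@(1, 9): e=[9,8,27] → █
    (1,4)@(3, 9): e=[33,0,11] → ·  [on edge]
    (0,5)@(1, 11): e=[7,16,21] → █
    (1,5)@(3, 11): e=[31,8,5] → █
    (2,5)@(5, 11): e=[55,0,-11] → ·  [on edge]
    (0,6)@(1, 13): e=[5,24,15] → █
    (1,6)@(3, 13): e=[29,16,-1] → ·
    (3,6)@(7, 13): e=[77,0,-33] → ·  [on edge]
    (0,7)@(1, 15): e=[3,32,9] → █
    (1,7)@(3, 15): e=[27,24,-7] → ·
    (0,8)@(1, 17): e=[1,40,3] → █
  covered (6 px):
    · · · ·
    · · · ·
    · · · ·
    · · · ·
    █ · · ·
    █ █ · ·
    █ · · ·
    █ · · ·
    █ · · ·
    · · · ·
T1:
  2·area = 8
  edge (0, 0)→(4, 8): d=(4,8) right/bottom  bias=-1
  edge (4, 8)→(2, 6): d=(-2,-2) top-left  bias=+0
  edge (2, 6)→(0, 0): d=(-2,-6) top-left  bias=+0
    (0,1)@(1, 3): e=[4,4,0] → █  [on edge]
    (1,1)@(3, 3): e=[-12,8,12] → ·
    (0,2)@(1, 5): e=[12,0,-4] → ·  [on edge]
    (1,3)@(3, 7): e=[4,0,4] → █  [on edge]
    (2,3)@(5, 7): e=[-12,4,16] → ·
    (1,4)@(3, 9): e=[12,-4,0] → ·  [on edge]
    (2,4)@(5, 9): e=[-4,0,12] → ·  [on edge]
    (3,5)@(7, 11): e=[-12,0,20] → ·  [on edge]
    (2,7)@(5, 15): e=[20,-12,0] → ·  [on edge]
  covered (2 px):
    · · · ·
    █ · · ·
    · · · ·
    · █ · ·
    · · · ·
    · · · ·
    · · · ·
    · · · ·
    · · · ·
    · · · ·

Final: 8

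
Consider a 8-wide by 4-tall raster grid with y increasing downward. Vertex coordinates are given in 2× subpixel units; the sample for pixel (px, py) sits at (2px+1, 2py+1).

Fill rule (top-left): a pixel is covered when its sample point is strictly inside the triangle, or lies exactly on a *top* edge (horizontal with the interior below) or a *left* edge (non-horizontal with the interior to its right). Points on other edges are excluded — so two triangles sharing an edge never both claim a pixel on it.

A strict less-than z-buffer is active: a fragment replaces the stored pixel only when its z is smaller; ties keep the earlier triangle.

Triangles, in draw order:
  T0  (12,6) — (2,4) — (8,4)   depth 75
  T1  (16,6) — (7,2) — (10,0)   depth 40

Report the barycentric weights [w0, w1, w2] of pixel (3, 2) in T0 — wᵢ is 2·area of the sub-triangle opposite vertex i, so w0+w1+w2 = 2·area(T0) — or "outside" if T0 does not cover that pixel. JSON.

T0:
  2·area = 12
  edge (12, 6)→(2, 4): d=(-10,-2) top-left  bias=+0
  edge (2, 4)→(8, 4): d=(6,0) top-left  bias=+0
  edge (8, 4)→(12, 6): d=(4,2) right/bottom  bias=-1
    (3,2)@(7, 5): e=[0,6,6] → #  [on edge]
    (4,2)@(9, 5): e=[4,6,2] → #
    (5,2)@(11, 5): e=[8,6,-2] → ·
    (3,3)@(7, 7): e=[-20,18,14] → ·
    (4,3)@(9, 7): e=[-16,18,10] → ·
  covered (2 px):
    · · · · · · · ·
    · · · · · · · ·
    · · · # # · · ·
    · · · · · · · ·
T1:
  2·area = 30
  edge (16, 6)→(7, 2): d=(-9,-4) top-left  bias=+0
  edge (7, 2)→(10, 0): d=(3,-2) top-left  bias=+0
  edge (10, 0)→(16, 6): d=(6,6) right/bottom  bias=-1
    (4,0)@(9, 1): e=[17,1,12] → #
    (5,0)@(11, 1): e=[25,5,0] → ·  [on edge]
    (4,1)@(9, 3): e=[-1,7,24] → ·
    (5,1)@(11, 3): e=[7,11,12] → #
    (6,1)@(13, 3): e=[15,15,0] → ·  [on edge]
    (5,2)@(11, 5): e=[-11,17,24] → ·
    (7,2)@(15, 5): e=[5,25,0] → ·  [on edge]
  covered (2 px):
    · · · · # · · ·
    · · · · · # · ·
    · · · · · · · ·
    · · · · · · · ·

Result: [6,6,0]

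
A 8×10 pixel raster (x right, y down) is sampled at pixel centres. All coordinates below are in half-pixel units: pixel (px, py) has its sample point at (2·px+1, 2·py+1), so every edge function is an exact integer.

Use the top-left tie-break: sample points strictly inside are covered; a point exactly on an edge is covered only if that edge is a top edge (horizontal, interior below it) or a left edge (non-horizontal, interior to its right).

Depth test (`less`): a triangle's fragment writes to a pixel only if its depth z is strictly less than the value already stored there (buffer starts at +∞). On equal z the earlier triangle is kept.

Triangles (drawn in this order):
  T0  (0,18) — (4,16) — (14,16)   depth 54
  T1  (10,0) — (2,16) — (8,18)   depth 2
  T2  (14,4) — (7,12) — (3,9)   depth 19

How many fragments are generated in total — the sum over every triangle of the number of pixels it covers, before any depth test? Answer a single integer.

T0:
  2·area = 20
  edge (0, 18)→(4, 16): d=(4,-2) top-left  bias=+0
  edge (4, 16)→(14, 16): d=(10,0) top-left  bias=+0
  edge (14, 16)→(0, 18): d=(-14,2) right/bottom  bias=-1
    (1,8)@(3, 17): e=[2,10,8] → █
    (2,8)@(5, 17): e=[6,10,4] → █
    (3,8)@(7, 17): e=[10,10,0] → ·  [on edge]
    (1,9)@(3, 19): e=[10,30,-20] → ·
    (2,9)@(5, 19): e=[14,30,-24] → ·
  covered (2 px):
    · · · · · · · ·
    · · · · · · · ·
    · · · · · · · ·
    · · · · · · · ·
    · · · · · · · ·
    · · · · · · · ·
    · · · · · · · ·
    · · · · · · · ·
    · █ █ · · · · ·
    · · · · · · · ·
T1:
  2·area = 112  (B↔C swapped to make it positive)
  edge (10, 0)→(8, 18): d=(-2,18) right/bottom  bias=-1
  edge (8, 18)→(2, 16): d=(-6,-2) top-left  bias=+0
  edge (2, 16)→(10, 0): d=(8,-16) top-left  bias=+0
    (4,1)@(9, 3): e=[12,92,8] → █
    (5,1)@(11, 3): e=[-24,96,40] → ·
    (4,2)@(9, 5): e=[8,80,24] → █
    (5,2)@(11, 5): e=[-28,84,56] → ·
    (3,3)@(7, 7): e=[40,64,8] → █
    (5,3)@(11, 7): e=[-32,72,72] → ·
    (3,4)@(7, 9): e=[36,52,24] → █
    (4,4)@(9, 9): e=[0,56,56] → ·  [on edge]
    (2,5)@(5, 11): e=[68,36,8] → █
    (4,5)@(9, 11): e=[-4,44,72] → ·
    (2,6)@(5, 13): e=[64,24,24] → █
    (4,6)@(9, 13): e=[-8,32,88] → ·
    (2,8)@(5, 17): e=[56,0,56] → █  [on edge]
    (5,9)@(11, 19): e=[-56,0,168] → ·  [on edge]
  covered (14 px):
    · · · · · · · ·
    · · · · █ · · ·
    · · · · █ · · ·
    · · · █ █ · · ·
    · · · █ · · · ·
    · · █ █ · · · ·
    · · █ █ · · · ·
    · █ █ █ · · · ·
    · · █ █ · · · ·
    · · · · · · · ·
T2:
  2·area = 53
  edge (14, 4)→(7, 12): d=(-7,8) right/bottom  bias=-1
  edge (7, 12)→(3, 9): d=(-4,-3) top-left  bias=+0
  edge (3, 9)→(14, 4): d=(11,-5) top-left  bias=+0
    (6,2)@(13, 5): e=[1,46,6] → █
    (7,2)@(15, 5): e=[-15,52,16] → ·
    (4,3)@(9, 7): e=[19,26,8] → █
    (5,3)@(11, 7): e=[3,32,18] → █
    (6,3)@(13, 7): e=[-13,38,28] → ·
    (1,4)@(3, 9): e=[53,0,0] → █  [on edge]
    (2,4)@(5, 9): e=[37,6,10] → █
    (3,4)@(7, 9): e=[21,12,20] → █
    (5,4)@(11, 9): e=[-11,24,40] → ·
    (1,5)@(3, 11): e=[39,-8,22] → ·
    (2,5)@(5, 11): e=[23,-2,32] → ·
    (3,5)@(7, 11): e=[7,4,42] → █
    (5,7)@(11, 15): e=[-53,0,106] → ·  [on edge]
  covered (8 px):
    · · · · · · · ·
    · · · · · · · ·
    · · · · · · █ ·
    · · · · █ █ · ·
    · █ █ █ █ · · ·
    · · · █ · · · ·
    · · · · · · · ·
    · · · · · · · ·
    · · · · · · · ·
    · · · · · · · ·

Result: 24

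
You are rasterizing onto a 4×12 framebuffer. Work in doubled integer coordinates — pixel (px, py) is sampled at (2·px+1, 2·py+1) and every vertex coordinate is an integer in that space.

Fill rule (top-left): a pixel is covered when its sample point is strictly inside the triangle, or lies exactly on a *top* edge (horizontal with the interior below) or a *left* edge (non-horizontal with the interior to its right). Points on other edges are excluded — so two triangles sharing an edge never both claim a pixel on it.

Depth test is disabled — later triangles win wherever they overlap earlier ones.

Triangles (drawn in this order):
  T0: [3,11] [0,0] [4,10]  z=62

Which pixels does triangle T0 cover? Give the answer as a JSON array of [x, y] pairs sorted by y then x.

T0:
  2·area = 14
  edge (3, 11)→(0, 0): d=(-3,-11) top-left  bias=+0
  edge (0, 0)→(4, 10): d=(4,10) right/bottom  bias=-1
  edge (4, 10)→(3, 11): d=(-1,1) right/bottom  bias=-1
    (0,1)@(1, 3): e=[2,2,10] → █
    (1,1)@(3, 3): e=[24,-18,8] → ·
    (0,2)@(1, 5): e=[-4,10,8] → ·
    (3,3)@(7, 7): e=[56,-42,0] → ·  [on edge]
    (1,4)@(3, 9): e=[6,6,2] → █
    (2,4)@(5, 9): e=[28,-14,0] → ·  [on edge]
    (1,5)@(3, 11): e=[0,14,0] → ·  [on edge]
    (0,6)@(1, 13): e=[-28,42,0] → ·  [on edge]
  covered (2 px):
    · · · ·
    █ · · ·
    · · · ·
    · · · ·
    · █ · ·
    · · · ·
    · · · ·
    · · · ·
    · · · ·
    · · · ·
    · · · ·
    · · · ·

Answer: [[0,1],[1,4]]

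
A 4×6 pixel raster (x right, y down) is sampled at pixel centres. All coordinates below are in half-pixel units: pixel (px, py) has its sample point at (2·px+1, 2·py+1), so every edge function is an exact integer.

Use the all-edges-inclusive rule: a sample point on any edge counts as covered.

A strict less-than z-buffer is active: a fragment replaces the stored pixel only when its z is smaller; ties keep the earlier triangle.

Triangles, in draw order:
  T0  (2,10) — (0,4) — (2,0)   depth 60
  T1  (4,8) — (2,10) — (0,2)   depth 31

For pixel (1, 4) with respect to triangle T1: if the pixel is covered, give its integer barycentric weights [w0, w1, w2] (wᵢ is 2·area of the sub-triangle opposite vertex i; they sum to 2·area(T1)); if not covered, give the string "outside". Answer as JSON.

T0:
  2·area = 20
  edge (2, 10)→(0, 4): d=(-2,-6) inclusive
  edge (0, 4)→(2, 0): d=(2,-4) inclusive
  edge (2, 0)→(2, 10): d=(0,10) inclusive
    (0,1)@(1, 3): e=[8,2,10] → X
    (1,1)@(3, 3): e=[20,10,-10] → .
    (0,2)@(1, 5): e=[4,6,10] → X
    (1,2)@(3, 5): e=[16,14,-10] → .
    (0,3)@(1, 7): e=[0,10,10] → X  [on edge]
    (1,3)@(3, 7): e=[12,18,-10] → .
    (0,4)@(1, 9): e=[-4,14,10] → .
  covered (3 px):
    . . . .
    X . . .
    X . . .
    X . . .
    . . . .
    . . . .
T1:
  2·area = 20
  edge (4, 8)→(2, 10): d=(-2,2) inclusive
  edge (2, 10)→(0, 2): d=(-2,-8) inclusive
  edge (0, 2)→(4, 8): d=(4,6) inclusive
    (0,2)@(1, 5): e=[12,2,6] → X
    (1,2)@(3, 5): e=[8,18,-6] → .
    (3,2)@(7, 5): e=[0,50,-30] → .  [on edge]
    (0,3)@(1, 7): e=[8,-2,14] → .
    (1,3)@(3, 7): e=[4,14,2] → X
    (2,3)@(5, 7): e=[0,30,-10] → .  [on edge]
    (1,4)@(3, 9): e=[0,10,10] → X  [on edge]
    (2,4)@(5, 9): e=[-4,26,-2] → .
    (0,5)@(1, 11): e=[0,-10,30] → .  [on edge]
    (1,5)@(3, 11): e=[-4,6,18] → .
  covered (3 px):
    . . . .
    . . . .
    X . . .
    . X . .
    . X . .
    . . . .

Result: [10,10,0]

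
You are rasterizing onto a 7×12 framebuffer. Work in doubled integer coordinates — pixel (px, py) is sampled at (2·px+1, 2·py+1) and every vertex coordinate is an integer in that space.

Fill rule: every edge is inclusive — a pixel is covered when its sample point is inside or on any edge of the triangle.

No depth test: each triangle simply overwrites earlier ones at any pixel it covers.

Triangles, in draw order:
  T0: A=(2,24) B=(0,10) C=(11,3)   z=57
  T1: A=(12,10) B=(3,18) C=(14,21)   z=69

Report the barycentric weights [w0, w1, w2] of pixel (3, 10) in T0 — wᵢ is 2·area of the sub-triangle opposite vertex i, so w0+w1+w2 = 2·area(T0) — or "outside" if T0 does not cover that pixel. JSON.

T0:
  2·area = 168
  edge (2, 24)→(0, 10): d=(-2,-14) inclusive
  edge (0, 10)→(11, 3): d=(11,-7) inclusive
  edge (11, 3)→(2, 24): d=(-9,21) inclusive
    (5,1)@(11, 3): e=[168,0,0] → █  [on edge]
    (6,1)@(13, 3): e=[196,14,-42] → ·
    (4,2)@(9, 5): e=[136,8,24] → █
    (5,2)@(11, 5): e=[164,22,-18] → ·
    (2,3)@(5, 7): e=[76,2,90] → █
    (3,3)@(7, 7): e=[104,16,48] → █
    (5,3)@(11, 7): e=[160,44,-36] → ·
    (1,4)@(3, 9): e=[44,10,114] → █
    (4,4)@(9, 9): e=[128,52,-12] → ·
    (0,5)@(1, 11): e=[12,18,138] → █
    (4,5)@(9, 11): e=[124,74,-30] → ·
    (0,6)@(1, 13): e=[8,40,120] → █
    (0,8)@(1, 17): e=[0,84,84] → █  [on edge]
    (2,8)@(5, 17): e=[56,112,0] → █  [on edge]
  covered (23 px):
    · · · · · · ·
    · · · · · █ ·
    · · · · █ · ·
    · · █ █ █ · ·
    · █ █ █ · · ·
    █ █ █ █ · · ·
    █ █ █ · · · ·
    █ █ █ · · · ·
    █ █ █ · · · ·
    · █ · · · · ·
    · █ · · · · ·
    · · · · · · ·
T1:
  2·area = 115  (B↔C swapped to make it positive)
  edge (12, 10)→(14, 21): d=(2,11) inclusive
  edge (14, 21)→(3, 18): d=(-11,-3) inclusive
  edge (3, 18)→(12, 10): d=(9,-8) inclusive
    (5,5)@(11, 11): e=[13,101,1] → █
    (6,5)@(13, 11): e=[-9,107,17] → ·
    (4,6)@(9, 13): e=[39,73,3] → █
    (6,6)@(13, 13): e=[-5,85,35] → ·
    (3,7)@(7, 15): e=[65,45,5] → █
    (6,7)@(13, 15): e=[-1,63,53] → ·
    (2,8)@(5, 17): e=[91,17,7] → █
    (6,8)@(13, 17): e=[3,41,71] → █
    (2,9)@(5, 19): e=[95,-5,25] → ·
    (3,9)@(7, 19): e=[73,1,41] → █
    (3,10)@(7, 21): e=[77,-21,59] → ·
    (4,10)@(9, 21): e=[55,-15,75] → ·
  covered (15 px):
    · · · · · · ·
    · · · · · · ·
    · · · · · · ·
    · · · · · · ·
    · · · · · · ·
    · · · · · █ ·
    · · · · █ █ ·
    · · · █ █ █ ·
    · · █ █ █ █ █
    · · · █ █ █ █
    · · · · · · ·
    · · · · · · ·

Result: "outside"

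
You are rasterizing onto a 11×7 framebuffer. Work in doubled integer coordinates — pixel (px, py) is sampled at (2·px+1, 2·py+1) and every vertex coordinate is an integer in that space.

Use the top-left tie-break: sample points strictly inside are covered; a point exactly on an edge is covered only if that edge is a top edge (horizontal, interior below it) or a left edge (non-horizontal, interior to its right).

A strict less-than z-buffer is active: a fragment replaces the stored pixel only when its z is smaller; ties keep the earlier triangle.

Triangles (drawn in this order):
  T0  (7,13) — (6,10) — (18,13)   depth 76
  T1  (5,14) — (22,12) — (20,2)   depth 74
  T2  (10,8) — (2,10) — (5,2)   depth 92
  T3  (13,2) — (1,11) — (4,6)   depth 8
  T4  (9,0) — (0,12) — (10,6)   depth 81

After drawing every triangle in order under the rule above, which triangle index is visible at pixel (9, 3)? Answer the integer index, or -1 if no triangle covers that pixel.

T0:
  2·area = 33
  edge (7, 13)→(6, 10): d=(-1,-3) top-left  bias=+0
  edge (6, 10)→(18, 13): d=(12,3) right/bottom  bias=-1
  edge (18, 13)→(7, 13): d=(-11,0) right/bottom  bias=-1
    (1,0)@(3, 1): e=[0,-99,132] → ·  [on edge]
    (2,3)@(5, 7): e=[0,-33,66] → ·  [on edge]
    (3,5)@(7, 11): e=[2,9,22] → #
    (4,5)@(9, 11): e=[8,3,22] → #
    (5,5)@(11, 11): e=[14,-3,22] → ·
    (0,6)@(1, 13): e=[-18,51,0] → ·  [on edge]
    (1,6)@(3, 13): e=[-12,45,0] → ·  [on edge]
    (2,6)@(5, 13): e=[-6,39,0] → ·  [on edge]
    (3,6)@(7, 13): e=[0,33,0] → ·  [on edge]
    (4,6)@(9, 13): e=[6,27,0] → ·  [on edge]
    (5,6)@(11, 13): e=[12,21,0] → ·  [on edge]
    (6,6)@(13, 13): e=[18,15,0] → ·  [on edge]
    (7,6)@(15, 13): e=[24,9,0] → ·  [on edge]
    (8,6)@(17, 13): e=[30,3,0] → ·  [on edge]
    (9,6)@(19, 13): e=[36,-3,0] → ·  [on edge]
    (10,6)@(21, 13): e=[42,-9,0] → ·  [on edge]
  covered (2 px):
    · · · · · · · · · · ·
    · · · · · · · · · · ·
    · · · · · · · · · · ·
    · · · · · · · · · · ·
    · · · · · · · · · · ·
    · · · # # · · · · · ·
    · · · · · · · · · · ·
T1:
  2·area = 174  (B↔C swapped to make it positive)
  edge (5, 14)→(20, 2): d=(15,-12) top-left  bias=+0
  edge (20, 2)→(22, 12): d=(2,10) right/bottom  bias=-1
  edge (22, 12)→(5, 14): d=(-17,2) right/bottom  bias=-1
    (9,1)@(19, 3): e=[3,12,159] → #
    (10,1)@(21, 3): e=[27,-8,155] → ·
    (8,2)@(17, 5): e=[9,36,129] → #
    (10,2)@(21, 5): e=[57,-4,121] → ·
    (7,3)@(15, 7): e=[15,60,99] → #
    (10,3)@(21, 7): e=[87,0,87] → ·  [on edge]
    (6,4)@(13, 9): e=[21,84,69] → #
    (10,4)@(21, 9): e=[117,4,53] → #
    (4,5)@(9, 11): e=[3,128,43] → #
    (5,5)@(11, 11): e=[27,108,39] → #
    (3,6)@(7, 13): e=[9,152,13] → #
    (7,6)@(15, 13): e=[105,72,-3] → ·
  covered (22 px):
    · · · · · · · · · · ·
    · · · · · · · · · # ·
    · · · · · · · · # # ·
    · · · · · · · # # # ·
    · · · · · · # # # # #
    · · · · # # # # # # #
    · · · # # # # · · · ·
T2:
  2·area = 58
  edge (10, 8)→(2, 10): d=(-8,2) right/bottom  bias=-1
  edge (2, 10)→(5, 2): d=(3,-8) top-left  bias=+0
  edge (5, 2)→(10, 8): d=(5,6) right/bottom  bias=-1
    (2,1)@(5, 3): e=[50,3,5] → #
    (3,1)@(7, 3): e=[46,19,-7] → ·
    (2,2)@(5, 5): e=[34,9,15] → #
    (3,2)@(7, 5): e=[30,25,3] → #
    (4,2)@(9, 5): e=[26,41,-9] → ·
    (2,3)@(5, 7): e=[18,15,25] → #
    (4,3)@(9, 7): e=[10,47,1] → #
    (5,3)@(11, 7): e=[6,63,-11] → ·
    (1,4)@(3, 9): e=[6,5,47] → #
    (3,4)@(7, 9): e=[-2,37,23] → ·
    (4,4)@(9, 9): e=[-6,53,11] → ·
    (1,5)@(3, 11): e=[-10,11,57] → ·
  covered (8 px):
    · · · · · · · · · · ·
    · · # · · · · · · · ·
    · · # # · · · · · · ·
    · · # # # · · · · · ·
    · # # · · · · · · · ·
    · · · · · · · · · · ·
    · · · · · · · · · · ·
T3:
  2·area = 33
  edge (13, 2)→(1, 11): d=(-12,9) right/bottom  bias=-1
  edge (1, 11)→(4, 6): d=(3,-5) top-left  bias=+0
  edge (4, 6)→(13, 2): d=(9,-4) top-left  bias=+0
    (3,0)@(7, 1): e=[66,0,-33] → ·  [on edge]
    (5,1)@(11, 3): e=[6,26,1] → #
    (6,1)@(13, 3): e=[-12,36,9] → ·
    (3,2)@(7, 5): e=[18,12,3] → #
    (4,2)@(9, 5): e=[0,22,11] → ·  [on edge]
    (5,2)@(11, 5): e=[-18,32,19] → ·
    (2,3)@(5, 7): e=[12,8,13] → #
    (3,3)@(7, 7): e=[-6,18,21] → ·
    (1,4)@(3, 9): e=[6,4,23] → #
    (2,4)@(5, 9): e=[-12,14,31] → ·
    (0,5)@(1, 11): e=[0,0,33] → ·  [on edge]
    (1,5)@(3, 11): e=[-18,10,41] → ·
  covered (4 px):
    · · · · · · · · · · ·
    · · · · · # · · · · ·
    · · · # · · · · · · ·
    · · # · · · · · · · ·
    · # · · · · · · · · ·
    · · · · · · · · · · ·
    · · · · · · · · · · ·
T4:
  2·area = 66  (B↔C swapped to make it positive)
  edge (9, 0)→(10, 6): d=(1,6) right/bottom  bias=-1
  edge (10, 6)→(0, 12): d=(-10,6) right/bottom  bias=-1
  edge (0, 12)→(9, 0): d=(9,-12) top-left  bias=+0
    (4,0)@(9, 1): e=[1,56,9] → #
    (5,0)@(11, 1): e=[-11,44,33] → ·
    (3,1)@(7, 3): e=[15,48,3] → #
    (5,1)@(11, 3): e=[-9,24,51] → ·
    (7,1)@(15, 3): e=[-33,0,99] → ·  [on edge]
    (3,2)@(7, 5): e=[17,28,21] → #
    (5,2)@(11, 5): e=[-7,4,69] → ·
    (2,3)@(5, 7): e=[31,20,15] → #
    (4,3)@(9, 7): e=[7,-4,63] → ·
    (1,4)@(3, 9): e=[45,12,9] → #
    (2,4)@(5, 9): e=[33,0,33] → ·  [on edge]
    (3,4)@(7, 9): e=[21,-12,57] → ·
  covered (9 px):
    · · · · # · · · · · ·
    · · · # # · · · · · ·
    · · · # # · · · · · ·
    · · # # · · · · · · ·
    · # · · · · · · · · ·
    # · · · · · · · · · ·
    · · · · · · · · · · ·

Z-buffer (winner per pixel, '.' = empty):
  . . . . 4 . . . . . .
  . . 2 4 4 3 . . . 1 .
  . . 2 3 4 . . . 1 1 .
  . . 3 4 2 . . 1 1 1 .
  . 3 2 . . . 1 1 1 1 1
  4 . . 0 1 1 1 1 1 1 1
  . . . 1 1 1 1 . . . .

Final: 1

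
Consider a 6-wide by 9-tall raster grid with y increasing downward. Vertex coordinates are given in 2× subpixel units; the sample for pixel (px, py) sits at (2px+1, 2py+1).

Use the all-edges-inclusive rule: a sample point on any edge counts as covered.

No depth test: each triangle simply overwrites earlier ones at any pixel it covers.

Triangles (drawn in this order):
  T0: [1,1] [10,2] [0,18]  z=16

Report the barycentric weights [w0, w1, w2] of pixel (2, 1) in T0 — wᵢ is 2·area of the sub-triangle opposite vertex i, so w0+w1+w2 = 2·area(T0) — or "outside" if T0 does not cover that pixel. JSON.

T0:
  2·area = 154
  edge (1, 1)→(10, 2): d=(9,1) inclusive
  edge (10, 2)→(0, 18): d=(-10,16) inclusive
  edge (0, 18)→(1, 1): d=(1,-17) inclusive
    (0,0)@(1, 1): e=[0,154,0] → #  [on edge]
    (1,0)@(3, 1): e=[-2,122,34] → ·
    (0,1)@(1, 3): e=[18,134,2] → #
    (1,1)@(3, 3): e=[16,102,36] → #
    (2,1)@(5, 3): e=[14,70,70] → #
    (3,1)@(7, 3): e=[12,38,104] → #
    (4,1)@(9, 3): e=[10,6,138] → #
    (5,1)@(11, 3): e=[8,-26,172] → ·
    (0,2)@(1, 5): e=[36,114,4] → #
    (4,2)@(9, 5): e=[28,-14,140] → ·
    (0,3)@(1, 7): e=[54,94,6] → #
    (3,3)@(7, 7): e=[48,-2,108] → ·
  covered (21 px):
    # · · · · ·
    # # # # # ·
    # # # # · ·
    # # # · · ·
    # # # · · ·
    # # · · · ·
    # # · · · ·
    # · · · · ·
    · · · · · ·

Result: [70,70,14]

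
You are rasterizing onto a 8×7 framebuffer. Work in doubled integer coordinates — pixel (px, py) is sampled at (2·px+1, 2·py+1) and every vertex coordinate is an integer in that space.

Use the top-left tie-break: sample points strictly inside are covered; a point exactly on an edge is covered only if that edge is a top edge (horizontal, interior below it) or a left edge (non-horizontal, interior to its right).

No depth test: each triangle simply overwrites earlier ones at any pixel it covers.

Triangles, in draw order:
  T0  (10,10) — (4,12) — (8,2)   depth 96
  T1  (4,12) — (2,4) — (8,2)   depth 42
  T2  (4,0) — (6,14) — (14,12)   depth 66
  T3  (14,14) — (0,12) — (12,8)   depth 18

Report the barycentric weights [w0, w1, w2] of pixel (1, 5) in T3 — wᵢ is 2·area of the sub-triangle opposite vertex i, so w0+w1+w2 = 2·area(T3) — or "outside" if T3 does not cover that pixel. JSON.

T0:
  2·area = 52
  edge (10, 10)→(4, 12): d=(-6,2) right/bottom  bias=-1
  edge (4, 12)→(8, 2): d=(4,-10) top-left  bias=+0
  edge (8, 2)→(10, 10): d=(2,8) right/bottom  bias=-1
    (3,2)@(7, 5): e=[36,2,14] → █
    (4,2)@(9, 5): e=[32,22,-2] → ·
    (3,3)@(7, 7): e=[24,10,18] → █
    (4,3)@(9, 7): e=[20,30,2] → █
    (5,3)@(11, 7): e=[16,50,-14] → ·
    (3,4)@(7, 9): e=[12,18,22] → █
    (5,4)@(11, 9): e=[4,58,-10] → ·
    (6,4)@(13, 9): e=[0,78,-26] → ·  [on edge]
    (2,5)@(5, 11): e=[4,6,42] → █
    (3,5)@(7, 11): e=[0,26,26] → ·  [on edge]
    (4,5)@(9, 11): e=[-4,46,10] → ·
    (0,6)@(1, 13): e=[0,-26,78] → ·  [on edge]
  covered (6 px):
    · · · · · · · ·
    · · · · · · · ·
    · · · █ · · · ·
    · · · █ █ · · ·
    · · · █ █ · · ·
    · · █ · · · · ·
    · · · · · · · ·
T1:
  2·area = 52
  edge (4, 12)→(2, 4): d=(-2,-8) top-left  bias=+0
  edge (2, 4)→(8, 2): d=(6,-2) top-left  bias=+0
  edge (8, 2)→(4, 12): d=(-4,10) right/bottom  bias=-1
    (5,0)@(11, 1): e=[78,0,-26] → ·  [on edge]
    (2,1)@(5, 3): e=[26,0,26] → █  [on edge]
    (3,1)@(7, 3): e=[42,4,6] → █
    (4,1)@(9, 3): e=[58,8,-14] → ·
    (1,2)@(3, 5): e=[6,8,38] → █
    (3,2)@(7, 5): e=[38,16,-2] → ·
    (1,3)@(3, 7): e=[2,20,30] → █
    (3,3)@(7, 7): e=[34,28,-10] → ·
    (1,4)@(3, 9): e=[-2,32,22] → ·
    (2,4)@(5, 9): e=[14,36,2] → █
    (3,4)@(7, 9): e=[30,40,-18] → ·
    (2,5)@(5, 11): e=[10,48,-6] → ·
  covered (7 px):
    · · · · · · · ·
    · · █ █ · · · ·
    · █ █ · · · · ·
    · █ █ · · · · ·
    · · █ · · · · ·
    · · · · · · · ·
    · · · · · · · ·
T2:
  2·area = 116  (B↔C swapped to make it positive)
  edge (4, 0)→(14, 12): d=(10,12) right/bottom  bias=-1
  edge (14, 12)→(6, 14): d=(-8,2) right/bottom  bias=-1
  edge (6, 14)→(4, 0): d=(-2,-14) top-left  bias=+0
    (2,1)@(5, 3): e=[18,90,8] → █
    (3,1)@(7, 3): e=[-6,86,36] → ·
    (2,2)@(5, 5): e=[38,74,4] → █
    (3,2)@(7, 5): e=[14,70,32] → █
    (4,2)@(9, 5): e=[-10,66,60] → ·
    (2,3)@(5, 7): e=[58,58,0] → █  [on edge]
    (4,3)@(9, 7): e=[10,50,56] → █
    (5,3)@(11, 7): e=[-14,46,84] → ·
    (2,4)@(5, 9): e=[78,42,-4] → ·
    (3,4)@(7, 9): e=[54,38,24] → █
    (5,4)@(11, 9): e=[6,30,80] → █
    (6,4)@(13, 9): e=[-18,26,108] → ·
  covered (15 px):
    · · · · · · · ·
    · · █ · · · · ·
    · · █ █ · · · ·
    · · █ █ █ · · ·
    · · · █ █ █ · ·
    · · · █ █ █ █ ·
    · · · █ █ · · ·
T3:
  2·area = 80
  edge (14, 14)→(0, 12): d=(-14,-2) top-left  bias=+0
  edge (0, 12)→(12, 8): d=(12,-4) top-left  bias=+0
  edge (12, 8)→(14, 14): d=(2,6) right/bottom  bias=-1
    (5,2)@(11, 5): e=[120,-40,0] → ·  [on edge]
    (7,3)@(15, 7): e=[100,0,-20] → ·  [on edge]
    (4,4)@(9, 9): e=[60,0,20] → █  [on edge]
    (5,4)@(11, 9): e=[64,8,8] → █
    (6,4)@(13, 9): e=[68,16,-4] → ·
    (1,5)@(3, 11): e=[20,0,60] → █  [on edge]
    (2,5)@(5, 11): e=[24,8,48] → █
    (3,5)@(7, 11): e=[28,16,36] → █
    (6,5)@(13, 11): e=[40,40,0] → ·  [on edge]
    (1,6)@(3, 13): e=[-8,24,64] → ·
    (2,6)@(5, 13): e=[-4,32,52] → ·
    (3,6)@(7, 13): e=[0,40,40] → █  [on edge]
  covered (11 px):
    · · · · · · · ·
    · · · · · · · ·
    · · · · · · · ·
    · · · · · · · ·
    · · · · █ █ · ·
    · █ █ █ █ █ · ·
    · · · █ █ █ █ ·

Final: [0,60,20]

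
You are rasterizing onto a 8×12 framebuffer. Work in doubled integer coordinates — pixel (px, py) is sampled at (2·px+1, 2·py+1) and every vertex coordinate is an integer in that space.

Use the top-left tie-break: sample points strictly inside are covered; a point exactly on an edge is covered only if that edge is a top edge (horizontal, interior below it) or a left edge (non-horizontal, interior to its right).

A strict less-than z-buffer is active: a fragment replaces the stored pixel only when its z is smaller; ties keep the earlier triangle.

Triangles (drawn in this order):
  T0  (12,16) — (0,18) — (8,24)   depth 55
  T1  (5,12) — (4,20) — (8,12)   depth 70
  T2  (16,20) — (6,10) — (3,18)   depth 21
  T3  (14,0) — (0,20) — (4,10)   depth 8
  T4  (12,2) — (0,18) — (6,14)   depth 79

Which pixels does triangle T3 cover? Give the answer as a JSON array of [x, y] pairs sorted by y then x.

T0:
  2·area = 88  (B↔C swapped to make it positive)
  edge (12, 16)→(8, 24): d=(-4,8) right/bottom  bias=-1
  edge (8, 24)→(0, 18): d=(-8,-6) top-left  bias=+0
  edge (0, 18)→(12, 16): d=(12,-2) top-left  bias=+0
    (3,8)@(7, 17): e=[36,50,2] → X
    (4,8)@(9, 17): e=[20,62,6] → X
    (5,8)@(11, 17): e=[4,74,10] → X
    (6,8)@(13, 17): e=[-12,86,14] → .
    (1,9)@(3, 19): e=[60,10,18] → X
    (2,9)@(5, 19): e=[44,22,22] → X
    (5,9)@(11, 19): e=[-4,58,34] → .
    (1,10)@(3, 21): e=[52,-6,42] → .
    (2,10)@(5, 21): e=[36,6,46] → X
    (5,10)@(11, 21): e=[-12,42,58] → .
    (2,11)@(5, 23): e=[28,-10,70] → .
    (3,11)@(7, 23): e=[12,2,74] → X
  covered (11 px):
    . . . . . . . .
    . . . . . . . .
    . . . . . . . .
    . . . . . . . .
    . . . . . . . .
    . . . . . . . .
    . . . . . . . .
    . . . . . . . .
    . . . X X X . .
    . X X X X . . .
    . . X X X . . .
    . . . X . . . .
T1:
  2·area = 24  (B↔C swapped to make it positive)
  edge (5, 12)→(8, 12): d=(3,0) top-left  bias=+0
  edge (8, 12)→(4, 20): d=(-4,8) right/bottom  bias=-1
  edge (4, 20)→(5, 12): d=(1,-8) top-left  bias=+0
    (2,6)@(5, 13): e=[3,20,1] → X
    (3,6)@(7, 13): e=[3,4,17] → X
    (4,6)@(9, 13): e=[3,-12,33] → .
    (2,7)@(5, 15): e=[9,12,3] → X
    (3,7)@(7, 15): e=[9,-4,19] → .
    (2,8)@(5, 17): e=[15,4,5] → X
    (3,8)@(7, 17): e=[15,-12,21] → .
    (2,9)@(5, 19): e=[21,-4,7] → .
  covered (4 px):
    . . . . . . . .
    . . . . . . . .
    . . . . . . . .
    . . . . . . . .
    . . . . . . . .
    . . . . . . . .
    . . X X . . . .
    . . X . . . . .
    . . X . . . . .
    . . . . . . . .
    . . . . . . . .
    . . . . . . . .
T2:
  2·area = 110  (B↔C swapped to make it positive)
  edge (16, 20)→(3, 18): d=(-13,-2) top-left  bias=+0
  edge (3, 18)→(6, 10): d=(3,-8) top-left  bias=+0
  edge (6, 10)→(16, 20): d=(10,10) right/bottom  bias=-1
    (0,2)@(1, 5): e=[165,-55,0] → .  [on edge]
    (1,3)@(3, 7): e=[143,-33,0] → .  [on edge]
    (2,4)@(5, 9): e=[121,-11,0] → .  [on edge]
    (3,5)@(7, 11): e=[99,11,0] → .  [on edge]
    (2,6)@(5, 13): e=[69,1,40] → X
    (3,6)@(7, 13): e=[73,17,20] → X
    (4,6)@(9, 13): e=[77,33,0] → .  [on edge]
    (2,7)@(5, 15): e=[43,7,60] → X
    (4,7)@(9, 15): e=[51,39,20] → X
    (5,7)@(11, 15): e=[55,55,0] → .  [on edge]
    (2,8)@(5, 17): e=[17,13,80] → X
    (5,8)@(11, 17): e=[29,61,20] → X
    (6,8)@(13, 17): e=[33,77,0] → .  [on edge]
    (7,9)@(15, 19): e=[11,99,0] → .  [on edge]
  covered (11 px):
    . . . . . . . .
    . . . . . . . .
    . . . . . . . .
    . . . . . . . .
    . . . . . . . .
    . . . . . . . .
    . . X X . . . .
    . . X X X . . .
    . . X X X X . .
    . . . . . X X .
    . . . . . . . .
    . . . . . . . .
T3:
  2·area = 60
  edge (14, 0)→(0, 20): d=(-14,20) right/bottom  bias=-1
  edge (0, 20)→(4, 10): d=(4,-10) top-left  bias=+0
  edge (4, 10)→(14, 0): d=(10,-10) top-left  bias=+0
    (6,0)@(13, 1): e=[6,54,0] → X  [on edge]
    (7,0)@(15, 1): e=[-34,74,20] → .
    (5,1)@(11, 3): e=[18,42,0] → X  [on edge]
    (6,1)@(13, 3): e=[-22,62,20] → .
    (4,2)@(9, 5): e=[30,30,0] → X  [on edge]
    (5,2)@(11, 5): e=[-10,50,20] → .
    (3,3)@(7, 7): e=[42,18,0] → X  [on edge]
    (5,3)@(11, 7): e=[-38,58,40] → .
    (2,4)@(5, 9): e=[54,6,0] → X  [on edge]
    (4,4)@(9, 9): e=[-26,46,40] → .
    (1,5)@(3, 11): e=[66,-6,0] → .  [on edge]
    (2,5)@(5, 11): e=[26,14,20] → X
    (0,6)@(1, 13): e=[78,-18,0] → .  [on edge]
  covered (10 px):
    . . . . . . X .
    . . . . . X . .
    . . . . X . . .
    . . . X X . . .
    . . X X . . . .
    . . X . . . . .
    . X . . . . . .
    . X . . . . . .
    . . . . . . . .
    . . . . . . . .
    . . . . . . . .
    . . . . . . . .
T4:
  2·area = 48  (B↔C swapped to make it positive)
  edge (12, 2)→(6, 14): d=(-6,12) right/bottom  bias=-1
  edge (6, 14)→(0, 18): d=(-6,4) right/bottom  bias=-1
  edge (0, 18)→(12, 2): d=(12,-16) top-left  bias=+0
    (4,3)@(9, 7): e=[6,30,12] → X
    (5,3)@(11, 7): e=[-18,22,44] → .
    (3,4)@(7, 9): e=[18,26,4] → X
    (4,4)@(9, 9): e=[-6,18,36] → .
    (3,5)@(7, 11): e=[6,14,28] → X
    (4,5)@(9, 11): e=[-18,6,60] → .
    (2,6)@(5, 13): e=[18,10,20] → X
    (3,6)@(7, 13): e=[-6,2,52] → .
    (1,7)@(3, 15): e=[30,6,12] → X
    (2,7)@(5, 15): e=[6,-2,44] → .
    (0,8)@(1, 17): e=[42,2,4] → X
    (1,8)@(3, 17): e=[18,-6,36] → .
  covered (6 px):
    . . . . . . . .
    . . . . . . . .
    . . . . . . . .
    . . . . X . . .
    . . . X . . . .
    . . . X . . . .
    . . X . . . . .
    . X . . . . . .
    X . . . . . . .
    . . . . . . . .
    . . . . . . . .
    . . . . . . . .

Result: [[6,0],[5,1],[4,2],[3,3],[4,3],[2,4],[3,4],[2,5],[1,6],[1,7]]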